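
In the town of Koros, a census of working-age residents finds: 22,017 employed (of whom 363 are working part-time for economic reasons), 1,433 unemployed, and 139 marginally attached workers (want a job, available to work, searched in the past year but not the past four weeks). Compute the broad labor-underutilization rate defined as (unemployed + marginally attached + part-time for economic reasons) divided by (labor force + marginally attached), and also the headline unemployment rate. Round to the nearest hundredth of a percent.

Labor force = 22,017 + 1,433 = 23,450.
Numerator = 1,433 + 139 + 363 = 1,935.
Denominator = 23,450 + 139 = 23,589.
Broad rate = 1,935 / 23,589 = 8.20%.
Headline unemployment rate = 1,433 / 23,450 = 6.11%.

Broad underutilization rate ≈ 8.20%; headline unemployment rate ≈ 6.11%.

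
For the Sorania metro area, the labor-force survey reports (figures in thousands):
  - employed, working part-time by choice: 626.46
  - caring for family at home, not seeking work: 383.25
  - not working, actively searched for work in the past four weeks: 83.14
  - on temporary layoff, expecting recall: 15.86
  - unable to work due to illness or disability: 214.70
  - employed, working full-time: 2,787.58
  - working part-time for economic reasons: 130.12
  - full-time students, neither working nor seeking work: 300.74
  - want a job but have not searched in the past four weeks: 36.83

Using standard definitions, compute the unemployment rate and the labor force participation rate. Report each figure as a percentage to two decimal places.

Unemployment rate ≈ 2.72%; labor force participation rate ≈ 79.57%.

Employed = 626.46 + 2,787.58 + 130.12 = 3,544.16 thousand (anyone who worked, including part-time for economic reasons, counts as employed).
Unemployed = 83.14 + 15.86 = 99.00 thousand (jobless and actively searching, or on temporary layoff).
Labor force = 3,544.16 + 99.00 = 3,643.16 thousand.
Not in labor force = 383.25 + 214.70 + 300.74 + 36.83 = 935.52 thousand (those not working and not actively searching are outside the labor force — including those who want a job but have given up searching).
Civilian working-age population = 3,643.16 + 935.52 = 4,578.68 thousand.
Unemployment rate = 99.00 / 3,643.16 = 2.72%.
Labor force participation rate = 3,643.16 / 4,578.68 = 79.57%.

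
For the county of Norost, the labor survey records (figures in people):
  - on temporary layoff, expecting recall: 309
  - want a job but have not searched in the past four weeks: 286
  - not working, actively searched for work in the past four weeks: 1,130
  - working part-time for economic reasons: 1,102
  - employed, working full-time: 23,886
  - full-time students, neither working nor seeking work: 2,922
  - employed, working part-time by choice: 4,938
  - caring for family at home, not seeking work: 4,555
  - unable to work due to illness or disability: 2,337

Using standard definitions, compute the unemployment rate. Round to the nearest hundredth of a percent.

Unemployment rate ≈ 4.59%.

Employed = 1,102 + 23,886 + 4,938 = 29,926 (anyone who worked, including part-time for economic reasons, counts as employed).
Unemployed = 309 + 1,130 = 1,439 (jobless and actively searching, or on temporary layoff).
Labor force = 29,926 + 1,439 = 31,365.
Unemployment rate = 1,439 / 31,365 = 4.59%.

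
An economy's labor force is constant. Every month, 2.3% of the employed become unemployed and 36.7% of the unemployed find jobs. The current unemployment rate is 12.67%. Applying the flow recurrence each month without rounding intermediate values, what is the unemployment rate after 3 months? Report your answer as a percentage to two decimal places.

Unemployment rate after three months ≈ 7.43%.

With a fixed labor force, u_{t+1} = u_t + s·(1−u_t) − f·u_t = u_t·(1−s−f) + s.
Here 1−s−f = 0.610 and s = 0.023.
u_1 = 0.126700 × 0.610 + 0.023 = 0.100287.
u_2 = 0.100287 × 0.610 + 0.023 = 0.084175.
u_3 = 0.084175 × 0.610 + 0.023 = 0.074347.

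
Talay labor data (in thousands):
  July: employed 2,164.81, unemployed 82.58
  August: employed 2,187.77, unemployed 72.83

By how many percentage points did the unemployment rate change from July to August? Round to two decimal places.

The unemployment rate changed by −0.45 percentage points.

July: labor force = 2,164.81 + 82.58 = 2,247.39; u = 82.58/2,247.39 = 3.67%.
August: labor force = 2,187.77 + 72.83 = 2,260.60; u = 72.83/2,260.60 = 3.22%.
Change = 3.22% − 3.67% = −0.45 pp.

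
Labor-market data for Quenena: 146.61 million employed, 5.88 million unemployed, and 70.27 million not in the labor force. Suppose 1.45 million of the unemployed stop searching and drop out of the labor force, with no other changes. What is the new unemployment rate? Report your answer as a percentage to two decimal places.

Initially, labor force = 146.61 + 5.88 = 152.49 million, so u = 5.88/152.49 = 3.86%.
After the change, unemployed and labor force both fall by 1.45 → E = 146.61, U = 4.43, labor force = 151.04 million.
New unemployment rate = 4.43 / 151.04 = 2.93%.

New unemployment rate ≈ 2.93%.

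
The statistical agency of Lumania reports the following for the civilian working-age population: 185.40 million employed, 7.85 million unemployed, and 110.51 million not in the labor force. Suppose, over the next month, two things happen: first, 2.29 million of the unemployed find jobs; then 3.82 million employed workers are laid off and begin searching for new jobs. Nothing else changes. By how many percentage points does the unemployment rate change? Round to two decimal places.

Initially, labor force = 185.40 + 7.85 = 193.25 million, so u = 7.85/193.25 = 4.06%.
After the first change, unemployed falls and employed rises by 2.29; labor force unchanged → E = 187.69, U = 5.56, labor force = 193.25 million.
After the second change, employed falls and unemployed rises by 3.82; labor force unchanged → E = 183.87, U = 9.38, labor force = 193.25 million.
New unemployment rate = 9.38 / 193.25 = 4.85%.
Change = 4.85% − 4.06% = +0.79 percentage points.

The unemployment rate changes by +0.79 percentage points.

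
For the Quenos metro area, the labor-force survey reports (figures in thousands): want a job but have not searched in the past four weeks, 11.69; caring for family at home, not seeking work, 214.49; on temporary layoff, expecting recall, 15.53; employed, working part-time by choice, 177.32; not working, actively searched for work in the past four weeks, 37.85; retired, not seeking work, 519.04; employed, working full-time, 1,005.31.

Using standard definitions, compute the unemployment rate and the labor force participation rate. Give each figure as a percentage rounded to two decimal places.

Unemployment rate ≈ 4.32%; labor force participation rate ≈ 62.39%.

Employed = 177.32 + 1,005.31 = 1,182.63 thousand.
Unemployed = 15.53 + 37.85 = 53.38 thousand (jobless and actively searching, or on temporary layoff).
Labor force = 1,182.63 + 53.38 = 1,236.01 thousand.
Not in labor force = 11.69 + 214.49 + 519.04 = 745.22 thousand (those not working and not actively searching are outside the labor force — including those who want a job but have given up searching).
Civilian working-age population = 1,236.01 + 745.22 = 1,981.23 thousand.
Unemployment rate = 53.38 / 1,236.01 = 4.32%.
Labor force participation rate = 1,236.01 / 1,981.23 = 62.39%.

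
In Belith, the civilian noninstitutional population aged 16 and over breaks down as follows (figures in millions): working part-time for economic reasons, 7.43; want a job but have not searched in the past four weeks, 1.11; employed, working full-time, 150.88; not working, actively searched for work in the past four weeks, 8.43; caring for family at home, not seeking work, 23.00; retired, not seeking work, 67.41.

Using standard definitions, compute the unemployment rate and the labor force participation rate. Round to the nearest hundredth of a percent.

Unemployment rate ≈ 5.06%; labor force participation rate ≈ 64.56%.

Employed = 7.43 + 150.88 = 158.31 million (anyone who worked, including part-time for economic reasons, counts as employed).
Unemployed = 8.43 million.
Labor force = 158.31 + 8.43 = 166.74 million.
Not in labor force = 1.11 + 23.00 + 67.41 = 91.52 million (those not working and not actively searching are outside the labor force — including those who want a job but have given up searching).
Civilian working-age population = 166.74 + 91.52 = 258.26 million.
Unemployment rate = 8.43 / 166.74 = 5.06%.
Labor force participation rate = 166.74 / 258.26 = 64.56%.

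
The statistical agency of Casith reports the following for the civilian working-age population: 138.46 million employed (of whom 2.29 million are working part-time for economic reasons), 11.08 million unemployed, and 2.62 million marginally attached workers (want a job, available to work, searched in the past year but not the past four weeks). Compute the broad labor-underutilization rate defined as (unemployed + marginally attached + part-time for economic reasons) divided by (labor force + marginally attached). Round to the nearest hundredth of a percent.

Labor force = 138.46 + 11.08 = 149.54 million.
Numerator = 11.08 + 2.62 + 2.29 = 15.99 million.
Denominator = 149.54 + 2.62 = 152.16 million.
Broad rate = 15.99 / 152.16 = 10.51%.

Broad underutilization rate ≈ 10.51%.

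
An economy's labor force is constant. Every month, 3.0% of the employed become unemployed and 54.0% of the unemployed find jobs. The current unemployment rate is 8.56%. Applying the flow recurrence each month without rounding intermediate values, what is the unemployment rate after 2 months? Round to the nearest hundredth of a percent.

Unemployment rate after two months ≈ 5.87%.

With a fixed labor force, u_{t+1} = u_t + s·(1−u_t) − f·u_t = u_t·(1−s−f) + s.
Here 1−s−f = 0.430 and s = 0.030.
u_1 = 0.085600 × 0.430 + 0.030 = 0.066808.
u_2 = 0.066808 × 0.430 + 0.030 = 0.058727.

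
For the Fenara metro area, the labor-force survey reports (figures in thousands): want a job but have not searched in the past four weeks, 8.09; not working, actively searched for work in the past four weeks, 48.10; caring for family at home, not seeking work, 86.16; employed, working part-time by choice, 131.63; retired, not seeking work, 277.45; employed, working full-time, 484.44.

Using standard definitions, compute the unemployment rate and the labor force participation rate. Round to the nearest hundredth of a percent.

Employed = 131.63 + 484.44 = 616.07 thousand.
Unemployed = 48.10 thousand.
Labor force = 616.07 + 48.10 = 664.17 thousand.
Not in labor force = 8.09 + 86.16 + 277.45 = 371.70 thousand (those not working and not actively searching are outside the labor force — including those who want a job but have given up searching).
Civilian working-age population = 664.17 + 371.70 = 1,035.87 thousand.
Unemployment rate = 48.10 / 664.17 = 7.24%.
Labor force participation rate = 664.17 / 1,035.87 = 64.12%.

Unemployment rate ≈ 7.24%; labor force participation rate ≈ 64.12%.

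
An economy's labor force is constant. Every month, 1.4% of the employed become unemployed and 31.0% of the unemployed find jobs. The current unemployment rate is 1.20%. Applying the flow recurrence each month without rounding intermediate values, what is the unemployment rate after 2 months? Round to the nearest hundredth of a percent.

With a fixed labor force, u_{t+1} = u_t + s·(1−u_t) − f·u_t = u_t·(1−s−f) + s.
Here 1−s−f = 0.676 and s = 0.014.
u_1 = 0.012000 × 0.676 + 0.014 = 0.022112.
u_2 = 0.022112 × 0.676 + 0.014 = 0.028948.

Unemployment rate after two months ≈ 2.89%.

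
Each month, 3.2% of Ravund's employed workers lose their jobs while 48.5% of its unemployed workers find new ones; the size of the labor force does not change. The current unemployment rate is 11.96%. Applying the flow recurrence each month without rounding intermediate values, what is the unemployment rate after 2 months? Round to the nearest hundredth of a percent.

Unemployment rate after two months ≈ 7.54%.

With a fixed labor force, u_{t+1} = u_t + s·(1−u_t) − f·u_t = u_t·(1−s−f) + s.
Here 1−s−f = 0.483 and s = 0.032.
u_1 = 0.119600 × 0.483 + 0.032 = 0.089767.
u_2 = 0.089767 × 0.483 + 0.032 = 0.075357.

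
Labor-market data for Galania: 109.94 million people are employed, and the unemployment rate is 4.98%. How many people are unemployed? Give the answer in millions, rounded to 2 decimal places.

Let U be the number unemployed. The labor force is E + U, and U/(E+U) = 0.0498.
So U = 0.0498 × 109.94 / (1 − 0.0498) = 5.4750 / 0.9502 ≈ 5.76 million.

About 5.76 million are unemployed.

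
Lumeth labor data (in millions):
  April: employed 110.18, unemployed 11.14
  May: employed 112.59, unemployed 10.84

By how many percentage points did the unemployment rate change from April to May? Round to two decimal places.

April: labor force = 110.18 + 11.14 = 121.32; u = 11.14/121.32 = 9.18%.
May: labor force = 112.59 + 10.84 = 123.43; u = 10.84/123.43 = 8.78%.
Change = 8.78% − 9.18% = −0.40 pp.

The unemployment rate changed by −0.40 percentage points.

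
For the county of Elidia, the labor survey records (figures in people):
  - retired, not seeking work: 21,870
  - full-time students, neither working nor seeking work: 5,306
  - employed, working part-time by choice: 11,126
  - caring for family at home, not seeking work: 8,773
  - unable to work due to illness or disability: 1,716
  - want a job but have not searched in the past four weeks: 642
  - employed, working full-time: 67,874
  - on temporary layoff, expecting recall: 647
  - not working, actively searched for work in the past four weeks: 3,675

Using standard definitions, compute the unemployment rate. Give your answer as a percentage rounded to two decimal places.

Employed = 11,126 + 67,874 = 79,000.
Unemployed = 647 + 3,675 = 4,322 (jobless and actively searching, or on temporary layoff).
Labor force = 79,000 + 4,322 = 83,322.
Unemployment rate = 4,322 / 83,322 = 5.19%.

Unemployment rate ≈ 5.19%.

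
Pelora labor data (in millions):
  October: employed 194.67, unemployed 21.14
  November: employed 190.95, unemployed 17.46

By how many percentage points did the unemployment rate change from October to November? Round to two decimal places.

The unemployment rate changed by −1.42 percentage points.

October: labor force = 194.67 + 21.14 = 215.81; u = 21.14/215.81 = 9.80%.
November: labor force = 190.95 + 17.46 = 208.41; u = 17.46/208.41 = 8.38%.
Change = 8.38% − 9.80% = −1.42 pp.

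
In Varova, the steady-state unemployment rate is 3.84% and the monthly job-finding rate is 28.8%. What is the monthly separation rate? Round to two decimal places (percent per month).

From u* = s/(s+f): s = u·f/(1−u).
s = 0.0384 × 28.8 / (1 − 0.0384) = 1.1059 / 0.9616 ≈ 1.15% per month.

Separation rate ≈ 1.15% per month.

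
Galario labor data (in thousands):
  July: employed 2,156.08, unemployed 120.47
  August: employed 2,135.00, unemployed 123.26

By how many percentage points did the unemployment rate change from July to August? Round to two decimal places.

The unemployment rate changed by +0.17 percentage points.

July: labor force = 2,156.08 + 120.47 = 2,276.55; u = 120.47/2,276.55 = 5.29%.
August: labor force = 2,135.00 + 123.26 = 2,258.26; u = 123.26/2,258.26 = 5.46%.
Change = 5.46% − 5.29% = +0.17 pp.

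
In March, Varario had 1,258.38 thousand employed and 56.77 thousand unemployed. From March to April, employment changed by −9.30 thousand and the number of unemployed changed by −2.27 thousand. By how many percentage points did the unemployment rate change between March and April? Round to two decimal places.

The unemployment rate changed by −0.14 percentage points.

March: labor force = 1,258.38 + 56.77 = 1,315.15; u = 56.77/1,315.15 = 4.32%.
April: labor force = 1,249.08 + 54.50 = 1,303.58; u = 54.50/1,303.58 = 4.18%.
Change = 4.18% − 4.32% = −0.14 pp.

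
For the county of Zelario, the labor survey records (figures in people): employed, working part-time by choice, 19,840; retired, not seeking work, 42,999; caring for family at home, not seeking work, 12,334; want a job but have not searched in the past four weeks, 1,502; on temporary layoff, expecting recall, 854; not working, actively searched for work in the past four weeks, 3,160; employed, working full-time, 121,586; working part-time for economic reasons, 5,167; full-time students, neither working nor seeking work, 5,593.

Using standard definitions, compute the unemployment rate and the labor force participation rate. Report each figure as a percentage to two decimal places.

Unemployment rate ≈ 2.67%; labor force participation rate ≈ 70.70%.

Employed = 19,840 + 121,586 + 5,167 = 146,593 (anyone who worked, including part-time for economic reasons, counts as employed).
Unemployed = 854 + 3,160 = 4,014 (jobless and actively searching, or on temporary layoff).
Labor force = 146,593 + 4,014 = 150,607.
Not in labor force = 42,999 + 12,334 + 1,502 + 5,593 = 62,428 (those not working and not actively searching are outside the labor force — including those who want a job but have given up searching).
Civilian working-age population = 150,607 + 62,428 = 213,035.
Unemployment rate = 4,014 / 150,607 = 2.67%.
Labor force participation rate = 150,607 / 213,035 = 70.70%.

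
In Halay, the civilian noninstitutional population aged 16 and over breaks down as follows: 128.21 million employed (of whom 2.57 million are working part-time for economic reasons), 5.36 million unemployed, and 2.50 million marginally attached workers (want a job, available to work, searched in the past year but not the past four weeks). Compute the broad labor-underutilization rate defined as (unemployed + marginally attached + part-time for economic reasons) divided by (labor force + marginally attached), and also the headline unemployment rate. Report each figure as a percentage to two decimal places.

Broad underutilization rate ≈ 7.67%; headline unemployment rate ≈ 4.01%.

Labor force = 128.21 + 5.36 = 133.57 million.
Numerator = 5.36 + 2.50 + 2.57 = 10.43 million.
Denominator = 133.57 + 2.50 = 136.07 million.
Broad rate = 10.43 / 136.07 = 7.67%.
Headline unemployment rate = 5.36 / 133.57 = 4.01%.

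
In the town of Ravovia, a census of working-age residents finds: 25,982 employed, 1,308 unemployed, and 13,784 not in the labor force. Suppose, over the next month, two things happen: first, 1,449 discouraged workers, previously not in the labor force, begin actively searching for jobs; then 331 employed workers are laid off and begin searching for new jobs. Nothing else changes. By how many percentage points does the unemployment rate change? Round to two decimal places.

Initially, labor force = 25,982 + 1,308 = 27,290, so u = 1,308/27,290 = 4.79%.
After the first change, unemployed and labor force both rise by 1,449 → E = 25,982, U = 2,757, labor force = 28,739.
After the second change, employed falls and unemployed rises by 331; labor force unchanged → E = 25,651, U = 3,088, labor force = 28,739.
New unemployment rate = 3,088 / 28,739 = 10.74%.
Change = 10.74% − 4.79% = +5.95 percentage points.

The unemployment rate changes by +5.95 percentage points.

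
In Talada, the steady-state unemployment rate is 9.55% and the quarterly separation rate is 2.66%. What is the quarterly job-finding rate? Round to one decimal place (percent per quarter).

From u* = s/(s+f): f = s·(1−u)/u.
f = 2.66 × (1 − 0.0955) / 0.0955 = 2.4060 / 0.0955 ≈ 25.2% per quarter.

Job-finding rate ≈ 25.2% per quarter.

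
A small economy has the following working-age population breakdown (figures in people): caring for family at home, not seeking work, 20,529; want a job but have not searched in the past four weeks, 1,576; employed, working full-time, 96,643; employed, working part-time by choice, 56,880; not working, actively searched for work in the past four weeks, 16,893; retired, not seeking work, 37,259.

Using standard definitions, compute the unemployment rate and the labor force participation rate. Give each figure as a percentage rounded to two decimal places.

Employed = 96,643 + 56,880 = 153,523.
Unemployed = 16,893.
Labor force = 153,523 + 16,893 = 170,416.
Not in labor force = 20,529 + 1,576 + 37,259 = 59,364 (those not working and not actively searching are outside the labor force — including those who want a job but have given up searching).
Civilian working-age population = 170,416 + 59,364 = 229,780.
Unemployment rate = 16,893 / 170,416 = 9.91%.
Labor force participation rate = 170,416 / 229,780 = 74.16%.

Unemployment rate ≈ 9.91%; labor force participation rate ≈ 74.16%.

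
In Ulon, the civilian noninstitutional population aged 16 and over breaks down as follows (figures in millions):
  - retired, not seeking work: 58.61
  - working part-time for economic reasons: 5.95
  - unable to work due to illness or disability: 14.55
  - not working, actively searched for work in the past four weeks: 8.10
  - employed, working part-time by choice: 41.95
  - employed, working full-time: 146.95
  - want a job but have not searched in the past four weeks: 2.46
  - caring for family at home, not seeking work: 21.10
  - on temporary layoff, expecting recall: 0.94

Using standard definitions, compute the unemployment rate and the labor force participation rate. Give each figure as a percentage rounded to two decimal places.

Unemployment rate ≈ 4.43%; labor force participation rate ≈ 67.83%.

Employed = 5.95 + 41.95 + 146.95 = 194.85 million (anyone who worked, including part-time for economic reasons, counts as employed).
Unemployed = 8.10 + 0.94 = 9.04 million (jobless and actively searching, or on temporary layoff).
Labor force = 194.85 + 9.04 = 203.89 million.
Not in labor force = 58.61 + 14.55 + 2.46 + 21.10 = 96.72 million (those not working and not actively searching are outside the labor force — including those who want a job but have given up searching).
Civilian working-age population = 203.89 + 96.72 = 300.61 million.
Unemployment rate = 9.04 / 203.89 = 4.43%.
Labor force participation rate = 203.89 / 300.61 = 67.83%.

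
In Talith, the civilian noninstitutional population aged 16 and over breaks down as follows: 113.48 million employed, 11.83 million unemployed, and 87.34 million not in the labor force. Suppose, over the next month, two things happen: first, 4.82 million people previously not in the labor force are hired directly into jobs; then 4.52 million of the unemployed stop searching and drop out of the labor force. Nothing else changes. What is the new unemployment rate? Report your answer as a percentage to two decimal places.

Initially, labor force = 113.48 + 11.83 = 125.31 million, so u = 11.83/125.31 = 9.44%.
After the first change, employed and labor force both rise by 4.82; unemployed unchanged → E = 118.30, U = 11.83, labor force = 130.13 million.
After the second change, unemployed and labor force both fall by 4.52 → E = 118.30, U = 7.31, labor force = 125.61 million.
New unemployment rate = 7.31 / 125.61 = 5.82%.

New unemployment rate ≈ 5.82%.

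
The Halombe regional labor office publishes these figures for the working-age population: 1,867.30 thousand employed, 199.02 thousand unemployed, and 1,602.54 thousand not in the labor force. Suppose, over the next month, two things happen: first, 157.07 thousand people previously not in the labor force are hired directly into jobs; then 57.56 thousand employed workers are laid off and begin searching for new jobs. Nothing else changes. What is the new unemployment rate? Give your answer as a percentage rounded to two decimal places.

Initially, labor force = 1,867.30 + 199.02 = 2,066.32 thousand, so u = 199.02/2,066.32 = 9.63%.
After the first change, employed and labor force both rise by 157.07; unemployed unchanged → E = 2,024.37, U = 199.02, labor force = 2,223.39 thousand.
After the second change, employed falls and unemployed rises by 57.56; labor force unchanged → E = 1,966.81, U = 256.58, labor force = 2,223.39 thousand.
New unemployment rate = 256.58 / 2,223.39 = 11.54%.

New unemployment rate ≈ 11.54%.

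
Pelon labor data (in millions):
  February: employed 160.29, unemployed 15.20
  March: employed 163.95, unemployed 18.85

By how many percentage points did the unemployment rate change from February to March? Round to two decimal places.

February: labor force = 160.29 + 15.20 = 175.49; u = 15.20/175.49 = 8.66%.
March: labor force = 163.95 + 18.85 = 182.80; u = 18.85/182.80 = 10.31%.
Change = 10.31% − 8.66% = +1.65 pp.

The unemployment rate changed by +1.65 percentage points.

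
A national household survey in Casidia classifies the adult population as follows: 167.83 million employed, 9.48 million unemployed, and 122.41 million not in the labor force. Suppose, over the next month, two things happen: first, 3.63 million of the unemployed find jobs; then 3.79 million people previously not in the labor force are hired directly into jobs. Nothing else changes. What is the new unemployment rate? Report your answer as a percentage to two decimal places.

Initially, labor force = 167.83 + 9.48 = 177.31 million, so u = 9.48/177.31 = 5.35%.
After the first change, unemployed falls and employed rises by 3.63; labor force unchanged → E = 171.46, U = 5.85, labor force = 177.31 million.
After the second change, employed and labor force both rise by 3.79; unemployed unchanged → E = 175.25, U = 5.85, labor force = 181.10 million.
New unemployment rate = 5.85 / 181.10 = 3.23%.

New unemployment rate ≈ 3.23%.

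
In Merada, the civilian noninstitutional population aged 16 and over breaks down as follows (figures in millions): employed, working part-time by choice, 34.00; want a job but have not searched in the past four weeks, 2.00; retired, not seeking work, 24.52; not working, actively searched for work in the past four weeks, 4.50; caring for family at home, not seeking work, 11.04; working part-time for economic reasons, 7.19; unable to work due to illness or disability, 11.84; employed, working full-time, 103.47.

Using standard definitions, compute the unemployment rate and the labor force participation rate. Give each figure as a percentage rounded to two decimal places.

Unemployment rate ≈ 3.02%; labor force participation rate ≈ 75.12%.

Employed = 34.00 + 7.19 + 103.47 = 144.66 million (anyone who worked, including part-time for economic reasons, counts as employed).
Unemployed = 4.50 million.
Labor force = 144.66 + 4.50 = 149.16 million.
Not in labor force = 2.00 + 24.52 + 11.04 + 11.84 = 49.40 million (those not working and not actively searching are outside the labor force — including those who want a job but have given up searching).
Civilian working-age population = 149.16 + 49.40 = 198.56 million.
Unemployment rate = 4.50 / 149.16 = 3.02%.
Labor force participation rate = 149.16 / 198.56 = 75.12%.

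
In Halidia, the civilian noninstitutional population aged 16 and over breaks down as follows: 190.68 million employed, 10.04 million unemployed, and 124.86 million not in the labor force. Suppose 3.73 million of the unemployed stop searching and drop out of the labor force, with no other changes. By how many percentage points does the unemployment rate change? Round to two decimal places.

Initially, labor force = 190.68 + 10.04 = 200.72 million, so u = 10.04/200.72 = 5.00%.
After the change, unemployed and labor force both fall by 3.73 → E = 190.68, U = 6.31, labor force = 196.99 million.
New unemployment rate = 6.31 / 196.99 = 3.20%.
Change = 3.20% − 5.00% = −1.80 percentage points.

The unemployment rate changes by −1.80 percentage points.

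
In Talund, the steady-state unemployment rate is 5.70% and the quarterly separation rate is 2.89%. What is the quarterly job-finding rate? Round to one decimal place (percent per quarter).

Job-finding rate ≈ 47.8% per quarter.

From u* = s/(s+f): f = s·(1−u)/u.
f = 2.89 × (1 − 0.0570) / 0.0570 = 2.7253 / 0.0570 ≈ 47.8% per quarter.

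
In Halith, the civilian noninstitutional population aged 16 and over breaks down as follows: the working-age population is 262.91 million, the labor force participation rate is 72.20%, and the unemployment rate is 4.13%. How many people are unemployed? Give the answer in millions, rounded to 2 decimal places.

About 7.84 million are unemployed.

Labor force = 0.7220 × 262.91 = 189.82 million.
Unemployed = 0.0413 × 189.82 ≈ 7.84 million.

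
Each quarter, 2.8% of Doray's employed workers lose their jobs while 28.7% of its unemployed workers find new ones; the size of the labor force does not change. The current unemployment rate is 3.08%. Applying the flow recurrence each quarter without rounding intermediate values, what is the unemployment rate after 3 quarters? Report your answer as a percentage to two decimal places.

With a fixed labor force, u_{t+1} = u_t + s·(1−u_t) − f·u_t = u_t·(1−s−f) + s.
Here 1−s−f = 0.685 and s = 0.028.
u_1 = 0.030800 × 0.685 + 0.028 = 0.049098.
u_2 = 0.049098 × 0.685 + 0.028 = 0.061632.
u_3 = 0.061632 × 0.685 + 0.028 = 0.070218.

Unemployment rate after three quarters ≈ 7.02%.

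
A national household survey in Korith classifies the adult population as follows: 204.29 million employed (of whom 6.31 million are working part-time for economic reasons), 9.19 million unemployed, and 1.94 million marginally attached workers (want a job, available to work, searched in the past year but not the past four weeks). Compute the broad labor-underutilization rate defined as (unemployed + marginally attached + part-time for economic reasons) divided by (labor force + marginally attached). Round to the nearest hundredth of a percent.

Broad underutilization rate ≈ 8.10%.

Labor force = 204.29 + 9.19 = 213.48 million.
Numerator = 9.19 + 1.94 + 6.31 = 17.44 million.
Denominator = 213.48 + 1.94 = 215.42 million.
Broad rate = 17.44 / 215.42 = 8.10%.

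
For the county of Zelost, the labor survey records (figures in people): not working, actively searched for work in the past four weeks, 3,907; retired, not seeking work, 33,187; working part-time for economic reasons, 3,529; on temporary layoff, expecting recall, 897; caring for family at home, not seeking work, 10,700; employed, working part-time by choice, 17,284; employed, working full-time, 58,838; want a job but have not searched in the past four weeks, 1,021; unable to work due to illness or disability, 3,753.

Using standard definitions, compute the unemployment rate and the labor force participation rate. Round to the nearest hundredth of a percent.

Unemployment rate ≈ 5.69%; labor force participation rate ≈ 63.44%.

Employed = 3,529 + 17,284 + 58,838 = 79,651 (anyone who worked, including part-time for economic reasons, counts as employed).
Unemployed = 3,907 + 897 = 4,804 (jobless and actively searching, or on temporary layoff).
Labor force = 79,651 + 4,804 = 84,455.
Not in labor force = 33,187 + 10,700 + 1,021 + 3,753 = 48,661 (those not working and not actively searching are outside the labor force — including those who want a job but have given up searching).
Civilian working-age population = 84,455 + 48,661 = 133,116.
Unemployment rate = 4,804 / 84,455 = 5.69%.
Labor force participation rate = 84,455 / 133,116 = 63.44%.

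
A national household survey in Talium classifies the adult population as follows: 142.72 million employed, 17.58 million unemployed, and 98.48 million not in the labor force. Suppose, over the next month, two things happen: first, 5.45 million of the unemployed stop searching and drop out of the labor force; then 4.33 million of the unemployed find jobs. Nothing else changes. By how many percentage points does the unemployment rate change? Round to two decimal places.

Initially, labor force = 142.72 + 17.58 = 160.30 million, so u = 17.58/160.30 = 10.97%.
After the first change, unemployed and labor force both fall by 5.45 → E = 142.72, U = 12.13, labor force = 154.85 million.
After the second change, unemployed falls and employed rises by 4.33; labor force unchanged → E = 147.05, U = 7.80, labor force = 154.85 million.
New unemployment rate = 7.80 / 154.85 = 5.04%.
Change = 5.04% − 10.97% = −5.93 percentage points.

The unemployment rate changes by −5.93 percentage points.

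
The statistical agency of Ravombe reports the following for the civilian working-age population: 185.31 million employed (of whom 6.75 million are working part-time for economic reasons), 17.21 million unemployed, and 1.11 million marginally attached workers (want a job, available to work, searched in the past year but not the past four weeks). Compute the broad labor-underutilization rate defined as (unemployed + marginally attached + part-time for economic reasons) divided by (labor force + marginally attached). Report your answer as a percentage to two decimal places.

Labor force = 185.31 + 17.21 = 202.52 million.
Numerator = 17.21 + 1.11 + 6.75 = 25.07 million.
Denominator = 202.52 + 1.11 = 203.63 million.
Broad rate = 25.07 / 203.63 = 12.31%.

Broad underutilization rate ≈ 12.31%.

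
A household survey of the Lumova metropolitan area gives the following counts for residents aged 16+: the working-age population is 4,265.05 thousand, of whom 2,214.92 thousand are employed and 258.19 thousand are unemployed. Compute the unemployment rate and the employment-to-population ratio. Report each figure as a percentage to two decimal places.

Unemployment rate ≈ 10.44%; employment-population ratio ≈ 51.93%.

Labor force = employed + unemployed = 2,214.92 + 258.19 = 2,473.11 thousand.
Unemployment rate = 258.19 / 2,473.11 = 10.44%.
Employment-population ratio = 2,214.92 / 4,265.05 = 51.93%.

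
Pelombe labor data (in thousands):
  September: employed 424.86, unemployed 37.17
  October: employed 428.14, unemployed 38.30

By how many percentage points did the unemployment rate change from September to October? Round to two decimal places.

September: labor force = 424.86 + 37.17 = 462.03; u = 37.17/462.03 = 8.04%.
October: labor force = 428.14 + 38.30 = 466.44; u = 38.30/466.44 = 8.21%.
Change = 8.21% − 8.04% = +0.17 pp.

The unemployment rate changed by +0.17 percentage points.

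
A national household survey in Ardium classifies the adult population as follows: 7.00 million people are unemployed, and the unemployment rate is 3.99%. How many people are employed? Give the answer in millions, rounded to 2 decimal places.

About 168.44 million are employed.

Labor force = U / u = 7.00 / 0.0399 ≈ 175.44 million.
Employed = labor force − unemployed = 175.44 − 7.00 = 168.44 million.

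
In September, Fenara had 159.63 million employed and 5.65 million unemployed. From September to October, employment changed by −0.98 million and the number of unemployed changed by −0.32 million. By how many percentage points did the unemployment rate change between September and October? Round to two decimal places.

September: labor force = 159.63 + 5.65 = 165.28; u = 5.65/165.28 = 3.42%.
October: labor force = 158.65 + 5.33 = 163.98; u = 5.33/163.98 = 3.25%.
Change = 3.25% − 3.42% = −0.17 pp.

The unemployment rate changed by −0.17 percentage points.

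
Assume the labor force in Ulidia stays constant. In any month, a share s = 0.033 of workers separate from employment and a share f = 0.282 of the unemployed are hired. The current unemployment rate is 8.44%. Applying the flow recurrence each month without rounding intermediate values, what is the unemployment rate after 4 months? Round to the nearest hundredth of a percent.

With a fixed labor force, u_{t+1} = u_t + s·(1−u_t) − f·u_t = u_t·(1−s−f) + s.
Here 1−s−f = 0.685 and s = 0.033.
u_1 = 0.084400 × 0.685 + 0.033 = 0.090814.
u_2 = 0.090814 × 0.685 + 0.033 = 0.095208.
u_3 = 0.095208 × 0.685 + 0.033 = 0.098217.
u_4 = 0.098217 × 0.685 + 0.033 = 0.100279.

Unemployment rate after four months ≈ 10.03%.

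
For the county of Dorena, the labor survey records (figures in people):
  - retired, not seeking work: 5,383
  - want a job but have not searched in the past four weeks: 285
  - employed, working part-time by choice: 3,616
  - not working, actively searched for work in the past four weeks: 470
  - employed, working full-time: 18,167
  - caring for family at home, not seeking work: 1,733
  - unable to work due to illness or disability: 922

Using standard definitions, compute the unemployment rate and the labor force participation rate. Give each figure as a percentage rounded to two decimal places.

Unemployment rate ≈ 2.11%; labor force participation rate ≈ 72.78%.

Employed = 3,616 + 18,167 = 21,783.
Unemployed = 470.
Labor force = 21,783 + 470 = 22,253.
Not in labor force = 5,383 + 285 + 1,733 + 922 = 8,323 (those not working and not actively searching are outside the labor force — including those who want a job but have given up searching).
Civilian working-age population = 22,253 + 8,323 = 30,576.
Unemployment rate = 470 / 22,253 = 2.11%.
Labor force participation rate = 22,253 / 30,576 = 72.78%.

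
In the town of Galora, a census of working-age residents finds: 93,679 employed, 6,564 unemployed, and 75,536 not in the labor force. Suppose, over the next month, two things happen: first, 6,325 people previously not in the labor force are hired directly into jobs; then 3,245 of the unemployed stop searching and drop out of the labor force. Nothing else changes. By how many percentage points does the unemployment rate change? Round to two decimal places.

Initially, labor force = 93,679 + 6,564 = 100,243, so u = 6,564/100,243 = 6.55%.
After the first change, employed and labor force both rise by 6,325; unemployed unchanged → E = 100,004, U = 6,564, labor force = 106,568.
After the second change, unemployed and labor force both fall by 3,245 → E = 100,004, U = 3,319, labor force = 103,323.
New unemployment rate = 3,319 / 103,323 = 3.21%.
Change = 3.21% − 6.55% = −3.34 percentage points.

The unemployment rate changes by −3.34 percentage points.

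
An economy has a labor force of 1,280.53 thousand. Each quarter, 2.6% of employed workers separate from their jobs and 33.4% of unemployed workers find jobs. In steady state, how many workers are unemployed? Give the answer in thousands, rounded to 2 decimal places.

Steady-state unemployment rate u* = s/(s+f) = 2.6/(2.6+33.4) = 0.072222.
Unemployed = u* × labor force = 0.072222 × 1,280.53 ≈ 92.48 thousand.

About 92.48 thousand are unemployed in steady state.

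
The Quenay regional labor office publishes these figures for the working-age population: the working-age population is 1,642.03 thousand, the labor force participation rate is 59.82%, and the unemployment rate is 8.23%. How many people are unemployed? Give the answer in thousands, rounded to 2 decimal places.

Labor force = 0.5982 × 1,642.03 = 982.26 thousand.
Unemployed = 0.0823 × 982.26 ≈ 80.84 thousand.

About 80.84 thousand are unemployed.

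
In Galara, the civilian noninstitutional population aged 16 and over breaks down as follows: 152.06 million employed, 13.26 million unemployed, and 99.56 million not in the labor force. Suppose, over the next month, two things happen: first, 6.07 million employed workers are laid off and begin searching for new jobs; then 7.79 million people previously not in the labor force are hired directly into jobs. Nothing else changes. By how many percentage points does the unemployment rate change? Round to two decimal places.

The unemployment rate changes by +3.15 percentage points.

Initially, labor force = 152.06 + 13.26 = 165.32 million, so u = 13.26/165.32 = 8.02%.
After the first change, employed falls and unemployed rises by 6.07; labor force unchanged → E = 145.99, U = 19.33, labor force = 165.32 million.
After the second change, employed and labor force both rise by 7.79; unemployed unchanged → E = 153.78, U = 19.33, labor force = 173.11 million.
New unemployment rate = 19.33 / 173.11 = 11.17%.
Change = 11.17% − 8.02% = +3.15 percentage points.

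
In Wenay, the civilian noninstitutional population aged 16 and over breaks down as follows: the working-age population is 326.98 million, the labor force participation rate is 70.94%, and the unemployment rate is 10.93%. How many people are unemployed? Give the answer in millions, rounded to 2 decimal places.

Labor force = 0.7094 × 326.98 = 231.96 million.
Unemployed = 0.1093 × 231.96 ≈ 25.35 million.

About 25.35 million are unemployed.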